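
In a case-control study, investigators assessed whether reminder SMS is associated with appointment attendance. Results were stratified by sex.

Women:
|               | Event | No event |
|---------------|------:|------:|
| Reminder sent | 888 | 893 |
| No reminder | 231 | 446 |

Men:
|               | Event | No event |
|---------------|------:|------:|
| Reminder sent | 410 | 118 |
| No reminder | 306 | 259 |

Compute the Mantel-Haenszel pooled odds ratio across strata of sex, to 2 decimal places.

OR_MH = Σ(aᵢdᵢ/nᵢ) / Σ(bᵢcᵢ/nᵢ), where nᵢ is the stratum total.
Stratum 1 (Women): n = 2458; a·d/n = 888·446/2458 = 161.1261; b·c/n = 893·231/2458 = 83.9231
Stratum 2 (Men): n = 1093; a·d/n = 410·259/1093 = 97.1546; b·c/n = 118·306/1093 = 33.0357
OR_MH = (161.1261 + 97.1546) / (83.9231 + 33.0357) = 258.2807 / 116.9588 = 2.20831

2.21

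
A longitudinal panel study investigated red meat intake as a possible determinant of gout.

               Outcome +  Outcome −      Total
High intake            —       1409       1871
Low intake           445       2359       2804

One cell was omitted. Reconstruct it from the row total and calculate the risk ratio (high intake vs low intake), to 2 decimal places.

The missing cell is in the exposed row: 1871 − 1409 = 462.
So a = 462, b = 1409, c = 445, d = 2359.
RR = [a/(a+b)] / [c/(c+d)] = (462/1871) / (445/2804) = 0.24693/0.15870 = 1.55592

1.56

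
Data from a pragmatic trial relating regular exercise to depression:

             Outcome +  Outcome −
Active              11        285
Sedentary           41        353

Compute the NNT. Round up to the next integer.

Risk in treated group = 11/296 = 0.03716; risk in control = 41/394 = 0.10406.
Absolute risk reduction = 0.10406 − 0.03716 = 0.06690
NNT = 1 / ARR = 1 / 0.06690 = 14.948 → round up → 15

15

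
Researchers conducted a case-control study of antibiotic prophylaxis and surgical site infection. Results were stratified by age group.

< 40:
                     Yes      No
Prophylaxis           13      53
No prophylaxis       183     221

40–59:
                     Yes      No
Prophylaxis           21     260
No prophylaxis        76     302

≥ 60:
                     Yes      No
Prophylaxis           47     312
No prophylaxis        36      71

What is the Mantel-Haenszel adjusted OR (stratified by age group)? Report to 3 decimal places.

OR_MH = Σ(aᵢdᵢ/nᵢ) / Σ(bᵢcᵢ/nᵢ), where nᵢ is the stratum total.
Stratum 1 (< 40): n = 470; a·d/n = 13·221/470 = 6.1128; b·c/n = 53·183/470 = 20.6362
Stratum 2 (40–59): n = 659; a·d/n = 21·302/659 = 9.6237; b·c/n = 260·76/659 = 29.9848
Stratum 3 (≥ 60): n = 466; a·d/n = 47·71/466 = 7.1609; b·c/n = 312·36/466 = 24.1030
OR_MH = (6.1128 + 9.6237 + 7.1609) / (20.6362 + 29.9848 + 24.1030) = 22.8974 / 74.7240 = 0.30643

0.306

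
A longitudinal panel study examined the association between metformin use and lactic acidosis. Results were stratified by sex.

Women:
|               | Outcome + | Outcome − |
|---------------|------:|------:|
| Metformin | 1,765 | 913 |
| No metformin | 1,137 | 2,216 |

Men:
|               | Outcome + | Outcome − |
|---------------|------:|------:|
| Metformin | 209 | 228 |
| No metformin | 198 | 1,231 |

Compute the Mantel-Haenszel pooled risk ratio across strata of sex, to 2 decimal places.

2.07

RR_MH = Σ(aᵢ·n₀ᵢ/nᵢ) / Σ(cᵢ·n₁ᵢ/nᵢ), with n₁ᵢ = aᵢ+bᵢ (exposed), n₀ᵢ = cᵢ+dᵢ (unexposed), nᵢ = n₁ᵢ+n₀ᵢ.
Stratum 1 (Women): n₁ = 2678, n₀ = 3353, n = 6031; a·n₀/n = 1765·3353/6031 = 981.2709; c·n₁/n = 1137·2678/6031 = 504.8725
Stratum 2 (Men): n₁ = 437, n₀ = 1429, n = 1866; a·n₀/n = 209·1429/1866 = 160.0541; c·n₁/n = 198·437/1866 = 46.3698
RR_MH = (981.2709 + 160.0541) / (504.8725 + 46.3698) = 1141.3251 / 551.2423 = 2.07046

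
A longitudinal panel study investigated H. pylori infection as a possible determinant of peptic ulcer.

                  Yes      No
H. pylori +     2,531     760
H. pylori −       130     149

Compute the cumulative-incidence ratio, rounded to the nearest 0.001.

Cells: a = 2531, b = 760, c = 130, d = 149.
Risk in exposed = 2531/3291 = 0.76907; risk in unexposed = 130/279 = 0.46595.
RR = 0.76907 / 0.46595 = 1.65054
The risk among the exposed is 1.65 times that among the unexposed.

1.651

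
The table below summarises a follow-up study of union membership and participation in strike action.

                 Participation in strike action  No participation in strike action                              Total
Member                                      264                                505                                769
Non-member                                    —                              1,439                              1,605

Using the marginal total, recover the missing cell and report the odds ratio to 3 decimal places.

4.532

The missing cell is in the unexposed row: 1605 − 1439 = 166.
So a = 264, b = 505, c = 166, d = 1439.
OR = (a·d)/(b·c) = (264 × 1439) / (505 × 166) = 379896 / 83830 = 4.53174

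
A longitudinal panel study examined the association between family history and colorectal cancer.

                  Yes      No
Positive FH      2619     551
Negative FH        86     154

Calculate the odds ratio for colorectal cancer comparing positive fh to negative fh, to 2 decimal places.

8.51

Cells: a = 2619, b = 551, c = 86, d = 154.
OR = (a·d)/(b·c) = (2619 × 154) / (551 × 86) = 403326 / 47386 = 8.51150
The odds of colorectal cancer are about 8.51 times as high in the positive fh group.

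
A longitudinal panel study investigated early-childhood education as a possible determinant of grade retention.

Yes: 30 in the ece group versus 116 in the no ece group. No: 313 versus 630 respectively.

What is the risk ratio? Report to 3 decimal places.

From the description: a = 30, b = 313, c = 116, d = 630.
Risk in exposed = 30/343 = 0.08746; risk in unexposed = 116/746 = 0.15550.
RR = 0.08746 / 0.15550 = 0.56248
The risk is 44% lower among the exposed than among the unexposed.

0.562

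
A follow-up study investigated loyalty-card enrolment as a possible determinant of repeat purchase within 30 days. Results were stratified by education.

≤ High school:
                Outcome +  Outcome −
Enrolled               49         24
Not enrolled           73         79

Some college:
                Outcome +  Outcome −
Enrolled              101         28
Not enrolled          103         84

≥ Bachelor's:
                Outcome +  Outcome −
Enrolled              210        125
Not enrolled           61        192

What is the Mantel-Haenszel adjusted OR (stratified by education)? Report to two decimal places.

OR_MH = Σ(aᵢdᵢ/nᵢ) / Σ(bᵢcᵢ/nᵢ), where nᵢ is the stratum total.
Stratum 1 (≤ High school): n = 225; a·d/n = 49·79/225 = 17.2044; b·c/n = 24·73/225 = 7.7867
Stratum 2 (Some college): n = 316; a·d/n = 101·84/316 = 26.8481; b·c/n = 28·103/316 = 9.1266
Stratum 3 (≥ Bachelor's): n = 588; a·d/n = 210·192/588 = 68.5714; b·c/n = 125·61/588 = 12.9677
OR_MH = (17.2044 + 26.8481 + 68.5714) / (7.7867 + 9.1266 + 12.9677) = 112.6240 / 29.8809 = 3.76909

3.77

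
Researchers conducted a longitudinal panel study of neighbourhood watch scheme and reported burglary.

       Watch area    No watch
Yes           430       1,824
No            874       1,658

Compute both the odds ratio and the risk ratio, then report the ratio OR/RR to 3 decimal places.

Reading the table with exposure as columns: a = 430 (Watch area, case), b = 874 (Watch area, non-case), c = 1824 (No watch, case), d = 1658.
OR = (430·1658)/(874·1824) = 712940/1594176 = 0.44722
Risk in exposed = 430/1304 = 0.32975; risk in unexposed = 1824/3482 = 0.52384; RR = 0.62950
OR/RR = 0.44722 / 0.62950 = 0.71043
The outcome is not rare, so the OR lies further from 1 than the RR.

0.710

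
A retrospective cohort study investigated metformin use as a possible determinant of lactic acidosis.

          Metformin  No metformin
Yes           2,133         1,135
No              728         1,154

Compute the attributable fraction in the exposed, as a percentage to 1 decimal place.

Reading the table with exposure as columns: a = 2133 (Metformin, case), b = 728 (Metformin, non-case), c = 1135 (No metformin, case), d = 1154.
Risk in exposed = 2133/2861 = 0.74554; risk in unexposed = 1135/2289 = 0.49585.
RR = 0.74554/0.49585 = 1.50357
AR% = (RR − 1)/RR × 100 = (1.50357 − 1)/1.50357 × 100 = 33.4915%

33.5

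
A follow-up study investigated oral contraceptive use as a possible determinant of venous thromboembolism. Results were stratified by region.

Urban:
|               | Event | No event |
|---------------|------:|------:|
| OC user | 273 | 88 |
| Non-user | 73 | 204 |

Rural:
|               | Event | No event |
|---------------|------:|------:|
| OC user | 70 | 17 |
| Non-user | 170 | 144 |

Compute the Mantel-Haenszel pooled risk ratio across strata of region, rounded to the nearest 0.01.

2.22

RR_MH = Σ(aᵢ·n₀ᵢ/nᵢ) / Σ(cᵢ·n₁ᵢ/nᵢ), with n₁ᵢ = aᵢ+bᵢ (exposed), n₀ᵢ = cᵢ+dᵢ (unexposed), nᵢ = n₁ᵢ+n₀ᵢ.
Stratum 1 (Urban): n₁ = 361, n₀ = 277, n = 638; a·n₀/n = 273·277/638 = 118.5282; c·n₁/n = 73·361/638 = 41.3056
Stratum 2 (Rural): n₁ = 87, n₀ = 314, n = 401; a·n₀/n = 70·314/401 = 54.8130; c·n₁/n = 170·87/401 = 36.8828
RR_MH = (118.5282 + 54.8130) / (41.3056 + 36.8828) = 173.3412 / 78.1884 = 2.21697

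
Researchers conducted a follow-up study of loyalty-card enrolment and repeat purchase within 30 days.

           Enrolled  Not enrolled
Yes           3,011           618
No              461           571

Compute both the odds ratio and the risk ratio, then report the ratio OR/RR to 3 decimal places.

Reading the table with exposure as columns: a = 3011 (Enrolled, case), b = 461 (Enrolled, non-case), c = 618 (Not enrolled, case), d = 571.
OR = (3011·571)/(461·618) = 1719281/284898 = 6.03472
Risk in exposed = 3011/3472 = 0.86722; risk in unexposed = 618/1189 = 0.51976; RR = 1.66849
OR/RR = 6.03472 / 1.66849 = 3.61687
The outcome is not rare, so the OR lies further from 1 than the RR.

3.617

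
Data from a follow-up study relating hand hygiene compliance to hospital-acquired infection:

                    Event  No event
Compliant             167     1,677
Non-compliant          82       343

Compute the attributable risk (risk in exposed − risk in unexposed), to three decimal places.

Cells: a = 167, b = 1677, c = 82, d = 343.
Risk in exposed = 167/1844 = 0.090564; risk in unexposed = 82/425 = 0.192941.
Risk difference = 0.090564 − 0.192941 = -0.102377

-0.102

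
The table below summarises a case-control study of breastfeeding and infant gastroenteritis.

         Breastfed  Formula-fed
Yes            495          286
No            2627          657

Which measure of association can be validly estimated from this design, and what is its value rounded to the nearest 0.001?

0.433

Reading the table with exposure as columns: a = 495 (Breastfed, case), b = 2627 (Breastfed, non-case), c = 286 (Formula-fed, case), d = 657.
This is a case-control study: participants were sampled on outcome status, so risks in the source population cannot be estimated directly — relative risk is not valid here. The odds ratio is the appropriate measure.
OR = (a·d)/(b·c) = (495 × 657) / (2627 × 286) = 325215 / 751322 = 0.43286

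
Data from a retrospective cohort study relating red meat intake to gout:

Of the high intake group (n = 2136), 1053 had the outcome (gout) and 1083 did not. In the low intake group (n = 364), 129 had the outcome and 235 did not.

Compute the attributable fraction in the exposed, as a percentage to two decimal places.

From the description: a = 1053, b = 1083, c = 129, d = 235.
Risk in exposed = 1053/2136 = 0.49298; risk in unexposed = 129/364 = 0.35440.
RR = 0.49298/0.35440 = 1.39104
AR% = (RR − 1)/RR × 100 = (1.39104 − 1)/1.39104 × 100 = 28.1112%

28.11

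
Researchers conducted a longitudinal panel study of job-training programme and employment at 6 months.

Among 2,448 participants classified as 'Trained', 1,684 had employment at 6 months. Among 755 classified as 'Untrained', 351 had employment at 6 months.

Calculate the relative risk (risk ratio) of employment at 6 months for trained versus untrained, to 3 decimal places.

1.480

From the description: a = 1684, b = 764, c = 351, d = 404.
Risk in exposed = 1684/2448 = 0.68791; risk in unexposed = 351/755 = 0.46490.
RR = 0.68791 / 0.46490 = 1.47969
The risk among the exposed is 1.48 times that among the unexposed.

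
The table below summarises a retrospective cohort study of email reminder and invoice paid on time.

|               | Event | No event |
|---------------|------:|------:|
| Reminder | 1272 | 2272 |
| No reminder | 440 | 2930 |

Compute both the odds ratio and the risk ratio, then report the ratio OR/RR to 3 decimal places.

Cells: a = 1272, b = 2272, c = 440, d = 2930.
OR = (1272·2930)/(2272·440) = 3726960/999680 = 3.72815
Risk in exposed = 1272/3544 = 0.35892; risk in unexposed = 440/3370 = 0.13056; RR = 2.74897
OR/RR = 3.72815 / 2.74897 = 1.35620
The outcome is not rare, so the OR lies further from 1 than the RR.

1.356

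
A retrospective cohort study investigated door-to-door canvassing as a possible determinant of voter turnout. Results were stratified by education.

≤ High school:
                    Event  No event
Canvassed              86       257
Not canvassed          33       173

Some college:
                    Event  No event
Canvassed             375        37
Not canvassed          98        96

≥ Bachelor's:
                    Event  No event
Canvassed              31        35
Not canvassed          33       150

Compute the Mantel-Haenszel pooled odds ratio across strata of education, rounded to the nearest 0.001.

OR_MH = Σ(aᵢdᵢ/nᵢ) / Σ(bᵢcᵢ/nᵢ), where nᵢ is the stratum total.
Stratum 1 (≤ High school): n = 549; a·d/n = 86·173/549 = 27.1002; b·c/n = 257·33/549 = 15.4481
Stratum 2 (Some college): n = 606; a·d/n = 375·96/606 = 59.4059; b·c/n = 37·98/606 = 5.9835
Stratum 3 (≥ Bachelor's): n = 249; a·d/n = 31·150/249 = 18.6747; b·c/n = 35·33/249 = 4.6386
OR_MH = (27.1002 + 59.4059 + 18.6747) / (15.4481 + 5.9835 + 4.6386) = 105.1808 / 26.0701 = 4.03453

4.035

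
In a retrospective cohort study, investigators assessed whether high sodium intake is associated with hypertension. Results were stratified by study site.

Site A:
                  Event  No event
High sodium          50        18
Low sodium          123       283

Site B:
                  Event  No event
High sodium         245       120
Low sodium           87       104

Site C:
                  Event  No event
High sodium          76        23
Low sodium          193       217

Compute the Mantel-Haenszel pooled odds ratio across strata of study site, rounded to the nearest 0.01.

OR_MH = Σ(aᵢdᵢ/nᵢ) / Σ(bᵢcᵢ/nᵢ), where nᵢ is the stratum total.
Stratum 1 (Site A): n = 474; a·d/n = 50·283/474 = 29.8523; b·c/n = 18·123/474 = 4.6709
Stratum 2 (Site B): n = 556; a·d/n = 245·104/556 = 45.8273; b·c/n = 120·87/556 = 18.7770
Stratum 3 (Site C): n = 509; a·d/n = 76·217/509 = 32.4008; b·c/n = 23·193/509 = 8.7210
OR_MH = (29.8523 + 45.8273 + 32.4008) / (4.6709 + 18.7770 + 8.7210) = 108.0804 / 32.1689 = 3.35978

3.36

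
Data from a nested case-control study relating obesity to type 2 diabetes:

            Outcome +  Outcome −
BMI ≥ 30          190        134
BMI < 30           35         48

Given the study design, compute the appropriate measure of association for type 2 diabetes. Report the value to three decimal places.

1.945

Cells: a = 190, b = 134, c = 35, d = 48.
This is a nested case-control study: participants were sampled on outcome status, so risks in the source population cannot be estimated directly — relative risk is not valid here. The odds ratio is the appropriate measure.
OR = (a·d)/(b·c) = (190 × 48) / (134 × 35) = 9120 / 4690 = 1.94456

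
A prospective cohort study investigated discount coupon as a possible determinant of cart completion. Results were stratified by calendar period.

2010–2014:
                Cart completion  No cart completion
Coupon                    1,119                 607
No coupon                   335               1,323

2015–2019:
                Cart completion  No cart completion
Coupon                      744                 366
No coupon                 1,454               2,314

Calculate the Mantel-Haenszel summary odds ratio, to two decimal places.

OR_MH = Σ(aᵢdᵢ/nᵢ) / Σ(bᵢcᵢ/nᵢ), where nᵢ is the stratum total.
Stratum 1 (2010–2014): n = 3384; a·d/n = 1119·1323/3384 = 437.4814; b·c/n = 607·335/3384 = 60.0901
Stratum 2 (2015–2019): n = 4878; a·d/n = 744·2314/4878 = 352.9348; b·c/n = 366·1454/4878 = 109.0947
OR_MH = (437.4814 + 352.9348) / (60.0901 + 109.0947) = 790.4162 / 169.1848 = 4.67191

4.67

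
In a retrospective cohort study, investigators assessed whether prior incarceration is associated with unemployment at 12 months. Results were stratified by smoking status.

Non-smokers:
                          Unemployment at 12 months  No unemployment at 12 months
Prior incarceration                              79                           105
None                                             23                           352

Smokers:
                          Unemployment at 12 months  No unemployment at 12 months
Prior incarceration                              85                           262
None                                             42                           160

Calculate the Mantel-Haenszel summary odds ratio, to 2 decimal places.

OR_MH = Σ(aᵢdᵢ/nᵢ) / Σ(bᵢcᵢ/nᵢ), where nᵢ is the stratum total.
Stratum 1 (Non-smokers): n = 559; a·d/n = 79·352/559 = 49.7460; b·c/n = 105·23/559 = 4.3202
Stratum 2 (Smokers): n = 549; a·d/n = 85·160/549 = 24.7723; b·c/n = 262·42/549 = 20.0437
OR_MH = (49.7460 + 24.7723) / (4.3202 + 20.0437) = 74.5183 / 24.3639 = 3.05855

3.06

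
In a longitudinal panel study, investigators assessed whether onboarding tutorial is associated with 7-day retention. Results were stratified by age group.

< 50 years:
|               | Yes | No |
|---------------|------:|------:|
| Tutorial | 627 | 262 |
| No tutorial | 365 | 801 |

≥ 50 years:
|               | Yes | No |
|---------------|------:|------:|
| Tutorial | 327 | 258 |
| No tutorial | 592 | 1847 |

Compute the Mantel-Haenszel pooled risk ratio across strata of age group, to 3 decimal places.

RR_MH = Σ(aᵢ·n₀ᵢ/nᵢ) / Σ(cᵢ·n₁ᵢ/nᵢ), with n₁ᵢ = aᵢ+bᵢ (exposed), n₀ᵢ = cᵢ+dᵢ (unexposed), nᵢ = n₁ᵢ+n₀ᵢ.
Stratum 1 (< 50 years): n₁ = 889, n₀ = 1166, n = 2055; a·n₀/n = 627·1166/2055 = 355.7577; c·n₁/n = 365·889/2055 = 157.9002
Stratum 2 (≥ 50 years): n₁ = 585, n₀ = 2439, n = 3024; a·n₀/n = 327·2439/3024 = 263.7411; c·n₁/n = 592·585/3024 = 114.5238
RR_MH = (355.7577 + 263.7411) / (157.9002 + 114.5238) = 619.4987 / 272.4241 = 2.27402

2.274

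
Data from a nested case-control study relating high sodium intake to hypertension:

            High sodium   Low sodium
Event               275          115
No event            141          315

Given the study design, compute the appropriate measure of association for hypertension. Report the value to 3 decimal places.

Reading the table with exposure as columns: a = 275 (High sodium, case), b = 141 (High sodium, non-case), c = 115 (Low sodium, case), d = 315.
This is a nested case-control study: participants were sampled on outcome status, so risks in the source population cannot be estimated directly — relative risk is not valid here. The odds ratio is the appropriate measure.
OR = (a·d)/(b·c) = (275 × 315) / (141 × 115) = 86625 / 16215 = 5.34228

5.342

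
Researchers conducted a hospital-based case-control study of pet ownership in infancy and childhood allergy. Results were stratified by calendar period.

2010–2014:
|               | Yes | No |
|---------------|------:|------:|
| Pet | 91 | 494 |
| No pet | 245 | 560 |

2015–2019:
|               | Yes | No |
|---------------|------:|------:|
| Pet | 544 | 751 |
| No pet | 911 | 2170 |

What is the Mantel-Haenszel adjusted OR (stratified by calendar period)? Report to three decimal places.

OR_MH = Σ(aᵢdᵢ/nᵢ) / Σ(bᵢcᵢ/nᵢ), where nᵢ is the stratum total.
Stratum 1 (2010–2014): n = 1390; a·d/n = 91·560/1390 = 36.6619; b·c/n = 494·245/1390 = 87.0719
Stratum 2 (2015–2019): n = 4376; a·d/n = 544·2170/4376 = 269.7623; b·c/n = 751·911/4376 = 156.3439
OR_MH = (36.6619 + 269.7623) / (87.0719 + 156.3439) = 306.4242 / 243.4159 = 1.25885

1.259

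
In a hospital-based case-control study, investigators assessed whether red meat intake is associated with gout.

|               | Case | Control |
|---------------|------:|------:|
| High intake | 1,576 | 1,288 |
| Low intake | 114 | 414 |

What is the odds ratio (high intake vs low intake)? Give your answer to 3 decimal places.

Cells: a = 1576, b = 1288, c = 114, d = 414.
OR = (a·d)/(b·c) = (1576 × 414) / (1288 × 114) = 652464 / 146832 = 4.44361
The odds of gout are about 4.44 times as high in the high intake group.

4.444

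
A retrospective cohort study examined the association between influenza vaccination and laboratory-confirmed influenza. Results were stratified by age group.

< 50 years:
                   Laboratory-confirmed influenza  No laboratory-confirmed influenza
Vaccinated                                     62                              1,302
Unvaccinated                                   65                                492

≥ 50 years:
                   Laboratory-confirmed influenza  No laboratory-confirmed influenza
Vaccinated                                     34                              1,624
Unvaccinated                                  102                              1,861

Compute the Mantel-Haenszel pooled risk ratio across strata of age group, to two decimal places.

0.39

RR_MH = Σ(aᵢ·n₀ᵢ/nᵢ) / Σ(cᵢ·n₁ᵢ/nᵢ), with n₁ᵢ = aᵢ+bᵢ (exposed), n₀ᵢ = cᵢ+dᵢ (unexposed), nᵢ = n₁ᵢ+n₀ᵢ.
Stratum 1 (< 50 years): n₁ = 1364, n₀ = 557, n = 1921; a·n₀/n = 62·557/1921 = 17.9771; c·n₁/n = 65·1364/1921 = 46.1530
Stratum 2 (≥ 50 years): n₁ = 1658, n₀ = 1963, n = 3621; a·n₀/n = 34·1963/3621 = 18.4319; c·n₁/n = 102·1658/3621 = 46.7042
RR_MH = (17.9771 + 18.4319) / (46.1530 + 46.7042) = 36.4090 / 92.8573 = 0.39210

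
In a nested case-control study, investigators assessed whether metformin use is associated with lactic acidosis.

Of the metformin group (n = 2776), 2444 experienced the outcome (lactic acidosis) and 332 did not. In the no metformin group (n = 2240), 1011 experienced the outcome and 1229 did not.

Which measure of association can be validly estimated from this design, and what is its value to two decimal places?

8.95

From the description: a = 2444, b = 332, c = 1011, d = 1229.
This is a nested case-control study: participants were sampled on outcome status, so risks in the source population cannot be estimated directly — relative risk is not valid here. The odds ratio is the appropriate measure.
OR = (a·d)/(b·c) = (2444 × 1229) / (332 × 1011) = 3003676 / 335652 = 8.94878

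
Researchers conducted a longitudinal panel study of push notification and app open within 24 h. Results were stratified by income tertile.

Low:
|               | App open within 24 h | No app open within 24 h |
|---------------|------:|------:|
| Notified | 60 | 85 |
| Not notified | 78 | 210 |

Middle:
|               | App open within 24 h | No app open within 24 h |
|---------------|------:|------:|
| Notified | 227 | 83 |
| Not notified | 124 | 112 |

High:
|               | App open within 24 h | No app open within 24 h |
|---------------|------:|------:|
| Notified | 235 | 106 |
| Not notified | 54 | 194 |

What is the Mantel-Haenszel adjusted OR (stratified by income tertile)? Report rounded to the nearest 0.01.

3.49

OR_MH = Σ(aᵢdᵢ/nᵢ) / Σ(bᵢcᵢ/nᵢ), where nᵢ is the stratum total.
Stratum 1 (Low): n = 433; a·d/n = 60·210/433 = 29.0993; b·c/n = 85·78/433 = 15.3118
Stratum 2 (Middle): n = 546; a·d/n = 227·112/546 = 46.5641; b·c/n = 83·124/546 = 18.8498
Stratum 3 (High): n = 589; a·d/n = 235·194/589 = 77.4024; b·c/n = 106·54/589 = 9.7182
OR_MH = (29.0993 + 46.5641 + 77.4024) / (15.3118 + 18.8498 + 9.7182) = 153.0658 / 43.8798 = 3.48830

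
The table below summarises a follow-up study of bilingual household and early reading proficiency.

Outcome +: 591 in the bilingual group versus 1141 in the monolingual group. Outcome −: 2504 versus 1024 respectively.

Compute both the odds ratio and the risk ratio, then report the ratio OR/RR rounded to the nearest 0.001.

From the description: a = 591, b = 2504, c = 1141, d = 1024.
OR = (591·1024)/(2504·1141) = 605184/2857064 = 0.21182
Risk in exposed = 591/3095 = 0.19095; risk in unexposed = 1141/2165 = 0.52702; RR = 0.36233
OR/RR = 0.21182 / 0.36233 = 0.58461
The outcome is not rare, so the OR lies further from 1 than the RR.

0.585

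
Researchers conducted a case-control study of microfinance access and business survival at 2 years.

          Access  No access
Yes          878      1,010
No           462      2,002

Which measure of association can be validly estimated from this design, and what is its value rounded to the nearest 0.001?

Reading the table with exposure as columns: a = 878 (Access, case), b = 462 (Access, non-case), c = 1010 (No access, case), d = 2002.
This is a case-control study: participants were sampled on outcome status, so risks in the source population cannot be estimated directly — relative risk is not valid here. The odds ratio is the appropriate measure.
OR = (a·d)/(b·c) = (878 × 2002) / (462 × 1010) = 1757756 / 466620 = 3.76700

3.767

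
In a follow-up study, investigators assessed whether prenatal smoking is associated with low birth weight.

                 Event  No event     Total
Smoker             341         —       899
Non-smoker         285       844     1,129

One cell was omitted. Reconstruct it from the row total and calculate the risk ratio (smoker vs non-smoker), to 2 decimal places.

The missing cell is in the exposed row: 899 − 341 = 558.
So a = 341, b = 558, c = 285, d = 844.
RR = [a/(a+b)] / [c/(c+d)] = (341/899) / (285/1129) = 0.37931/0.25244 = 1.50260

1.50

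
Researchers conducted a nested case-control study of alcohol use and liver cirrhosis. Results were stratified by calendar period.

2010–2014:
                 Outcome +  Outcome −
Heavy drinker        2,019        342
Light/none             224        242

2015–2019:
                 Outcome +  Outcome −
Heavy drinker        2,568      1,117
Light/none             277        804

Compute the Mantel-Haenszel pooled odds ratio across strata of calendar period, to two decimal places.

6.59

OR_MH = Σ(aᵢdᵢ/nᵢ) / Σ(bᵢcᵢ/nᵢ), where nᵢ is the stratum total.
Stratum 1 (2010–2014): n = 2827; a·d/n = 2019·242/2827 = 172.8327; b·c/n = 342·224/2827 = 27.0987
Stratum 2 (2015–2019): n = 4766; a·d/n = 2568·804/4766 = 433.2086; b·c/n = 1117·277/4766 = 64.9201
OR_MH = (172.8327 + 433.2086) / (27.0987 + 64.9201) = 606.0412 / 92.0187 = 6.58606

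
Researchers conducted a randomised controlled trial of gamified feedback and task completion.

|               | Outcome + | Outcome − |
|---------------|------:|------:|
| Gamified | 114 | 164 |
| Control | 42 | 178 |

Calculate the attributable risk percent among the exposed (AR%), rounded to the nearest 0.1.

Cells: a = 114, b = 164, c = 42, d = 178.
Risk in exposed = 114/278 = 0.41007; risk in unexposed = 42/220 = 0.19091.
RR = 0.41007/0.19091 = 2.14800
AR% = (RR − 1)/RR × 100 = (2.14800 − 1)/2.14800 × 100 = 53.4450%

53.4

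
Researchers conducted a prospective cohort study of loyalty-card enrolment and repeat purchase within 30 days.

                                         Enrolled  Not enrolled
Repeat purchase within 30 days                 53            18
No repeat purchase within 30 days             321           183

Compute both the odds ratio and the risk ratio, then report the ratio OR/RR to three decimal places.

Reading the table with exposure as columns: a = 53 (Enrolled, case), b = 321 (Enrolled, non-case), c = 18 (Not enrolled, case), d = 183.
OR = (53·183)/(321·18) = 9699/5778 = 1.67861
Risk in exposed = 53/374 = 0.14171; risk in unexposed = 18/201 = 0.08955; RR = 1.58244
OR/RR = 1.67861 / 1.58244 = 1.06077
The outcome is not rare, so the OR lies further from 1 than the RR.

1.061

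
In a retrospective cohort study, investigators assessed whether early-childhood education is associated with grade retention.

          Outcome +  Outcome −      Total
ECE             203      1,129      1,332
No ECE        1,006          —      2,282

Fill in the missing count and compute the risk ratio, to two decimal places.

The missing cell is in the unexposed row: 2282 − 1006 = 1276.
So a = 203, b = 1129, c = 1006, d = 1276.
RR = [a/(a+b)] / [c/(c+d)] = (203/1332) / (1006/2282) = 0.15240/0.44084 = 0.34571

0.35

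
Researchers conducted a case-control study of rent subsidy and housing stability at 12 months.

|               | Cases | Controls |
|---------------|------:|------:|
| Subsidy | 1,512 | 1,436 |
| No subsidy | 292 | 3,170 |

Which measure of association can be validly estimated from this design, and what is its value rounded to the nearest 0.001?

Cells: a = 1512, b = 1436, c = 292, d = 3170.
This is a case-control study: participants were sampled on outcome status, so risks in the source population cannot be estimated directly — relative risk is not valid here. The odds ratio is the appropriate measure.
OR = (a·d)/(b·c) = (1512 × 3170) / (1436 × 292) = 4793040 / 419312 = 11.43072

11.431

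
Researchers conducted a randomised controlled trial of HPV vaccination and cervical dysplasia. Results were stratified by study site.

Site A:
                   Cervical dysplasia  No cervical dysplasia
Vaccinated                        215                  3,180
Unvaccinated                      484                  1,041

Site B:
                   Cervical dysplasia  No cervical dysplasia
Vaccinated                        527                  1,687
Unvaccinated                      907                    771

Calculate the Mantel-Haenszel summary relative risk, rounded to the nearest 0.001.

RR_MH = Σ(aᵢ·n₀ᵢ/nᵢ) / Σ(cᵢ·n₁ᵢ/nᵢ), with n₁ᵢ = aᵢ+bᵢ (exposed), n₀ᵢ = cᵢ+dᵢ (unexposed), nᵢ = n₁ᵢ+n₀ᵢ.
Stratum 1 (Site A): n₁ = 3395, n₀ = 1525, n = 4920; a·n₀/n = 215·1525/4920 = 66.6413; c·n₁/n = 484·3395/4920 = 333.9797
Stratum 2 (Site B): n₁ = 2214, n₀ = 1678, n = 3892; a·n₀/n = 527·1678/3892 = 227.2112; c·n₁/n = 907·2214/3892 = 515.9553
RR_MH = (66.6413 + 227.2112) / (333.9797 + 515.9553) = 293.8525 / 849.9350 = 0.34574

0.346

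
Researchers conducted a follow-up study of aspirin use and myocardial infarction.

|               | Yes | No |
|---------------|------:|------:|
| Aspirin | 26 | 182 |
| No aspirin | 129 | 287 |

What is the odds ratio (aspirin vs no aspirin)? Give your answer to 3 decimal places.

0.318

Cells: a = 26, b = 182, c = 129, d = 287.
OR = (a·d)/(b·c) = (26 × 287) / (182 × 129) = 7462 / 23478 = 0.31783
Exposure is associated with lower odds of myocardial infarction (OR = 0.32 < 1).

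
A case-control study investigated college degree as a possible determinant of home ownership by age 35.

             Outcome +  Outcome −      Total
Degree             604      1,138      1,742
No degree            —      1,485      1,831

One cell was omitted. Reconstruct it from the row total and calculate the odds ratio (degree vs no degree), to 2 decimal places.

2.28

The missing cell is in the unexposed row: 1831 − 1485 = 346.
So a = 604, b = 1138, c = 346, d = 1485.
OR = (a·d)/(b·c) = (604 × 1485) / (1138 × 346) = 896940 / 393748 = 2.27795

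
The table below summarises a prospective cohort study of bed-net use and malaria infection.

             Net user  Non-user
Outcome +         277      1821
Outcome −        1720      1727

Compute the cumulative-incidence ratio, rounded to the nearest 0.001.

0.270

Reading the table with exposure as columns: a = 277 (Net user, case), b = 1720 (Net user, non-case), c = 1821 (Non-user, case), d = 1727.
Risk in exposed = 277/1997 = 0.13871; risk in unexposed = 1821/3548 = 0.51325.
RR = 0.13871 / 0.51325 = 0.27026
The risk is 73% lower among the exposed than among the unexposed.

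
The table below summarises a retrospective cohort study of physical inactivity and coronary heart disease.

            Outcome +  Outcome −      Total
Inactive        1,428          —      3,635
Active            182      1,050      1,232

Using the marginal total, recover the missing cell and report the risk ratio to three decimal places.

The missing cell is in the exposed row: 3635 − 1428 = 2207.
So a = 1428, b = 2207, c = 182, d = 1050.
RR = [a/(a+b)] / [c/(c+d)] = (1428/3635) / (182/1232) = 0.39285/0.14773 = 2.65927

2.659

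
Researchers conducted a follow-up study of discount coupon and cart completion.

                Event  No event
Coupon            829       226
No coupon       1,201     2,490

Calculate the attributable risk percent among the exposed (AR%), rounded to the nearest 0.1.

Cells: a = 829, b = 226, c = 1201, d = 2490.
Risk in exposed = 829/1055 = 0.78578; risk in unexposed = 1201/3691 = 0.32539.
RR = 0.78578/0.32539 = 2.41492
AR% = (RR − 1)/RR × 100 = (2.41492 − 1)/2.41492 × 100 = 58.5908%

58.6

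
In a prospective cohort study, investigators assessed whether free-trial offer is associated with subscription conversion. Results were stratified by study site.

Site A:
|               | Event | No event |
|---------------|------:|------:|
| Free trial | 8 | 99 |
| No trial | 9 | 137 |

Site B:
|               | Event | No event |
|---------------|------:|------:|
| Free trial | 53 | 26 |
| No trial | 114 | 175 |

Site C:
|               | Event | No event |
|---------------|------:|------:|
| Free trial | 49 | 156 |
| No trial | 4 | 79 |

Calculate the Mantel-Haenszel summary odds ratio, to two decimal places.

OR_MH = Σ(aᵢdᵢ/nᵢ) / Σ(bᵢcᵢ/nᵢ), where nᵢ is the stratum total.
Stratum 1 (Site A): n = 253; a·d/n = 8·137/253 = 4.3320; b·c/n = 99·9/253 = 3.5217
Stratum 2 (Site B): n = 368; a·d/n = 53·175/368 = 25.2038; b·c/n = 26·114/368 = 8.0543
Stratum 3 (Site C): n = 288; a·d/n = 49·79/288 = 13.4410; b·c/n = 156·4/288 = 2.1667
OR_MH = (4.3320 + 25.2038 + 13.4410) / (3.5217 + 8.0543 + 2.1667) = 42.9768 / 13.7428 = 3.12723

3.13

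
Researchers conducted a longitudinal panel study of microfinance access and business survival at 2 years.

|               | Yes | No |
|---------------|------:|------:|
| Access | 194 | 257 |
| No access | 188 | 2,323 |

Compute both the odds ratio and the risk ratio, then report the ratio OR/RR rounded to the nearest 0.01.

1.62

Cells: a = 194, b = 257, c = 188, d = 2323.
OR = (194·2323)/(257·188) = 450662/48316 = 9.32739
Risk in exposed = 194/451 = 0.43016; risk in unexposed = 188/2511 = 0.07487; RR = 5.74532
OR/RR = 9.32739 / 5.74532 = 1.62348
The outcome is not rare, so the OR lies further from 1 than the RR.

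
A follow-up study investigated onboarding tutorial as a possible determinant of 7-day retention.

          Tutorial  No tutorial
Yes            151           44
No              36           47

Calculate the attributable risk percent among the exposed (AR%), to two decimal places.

40.12

Reading the table with exposure as columns: a = 151 (Tutorial, case), b = 36 (Tutorial, non-case), c = 44 (No tutorial, case), d = 47.
Risk in exposed = 151/187 = 0.80749; risk in unexposed = 44/91 = 0.48352.
RR = 0.80749/0.48352 = 1.67003
AR% = (RR − 1)/RR × 100 = (1.67003 − 1)/1.67003 × 100 = 40.1208%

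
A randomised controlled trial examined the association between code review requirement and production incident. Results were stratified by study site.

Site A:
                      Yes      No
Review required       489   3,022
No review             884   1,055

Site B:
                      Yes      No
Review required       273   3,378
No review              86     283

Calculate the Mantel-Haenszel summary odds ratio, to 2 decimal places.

0.20

OR_MH = Σ(aᵢdᵢ/nᵢ) / Σ(bᵢcᵢ/nᵢ), where nᵢ is the stratum total.
Stratum 1 (Site A): n = 5450; a·d/n = 489·1055/5450 = 94.6596; b·c/n = 3022·884/5450 = 490.1739
Stratum 2 (Site B): n = 4020; a·d/n = 273·283/4020 = 19.2187; b·c/n = 3378·86/4020 = 72.2657
OR_MH = (94.6596 + 19.2187) / (490.1739 + 72.2657) = 113.8783 / 562.4396 = 0.20247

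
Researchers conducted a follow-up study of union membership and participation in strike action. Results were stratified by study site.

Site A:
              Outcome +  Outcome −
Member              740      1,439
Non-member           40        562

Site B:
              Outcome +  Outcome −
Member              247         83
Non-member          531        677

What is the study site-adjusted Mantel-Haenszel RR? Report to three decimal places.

2.438

RR_MH = Σ(aᵢ·n₀ᵢ/nᵢ) / Σ(cᵢ·n₁ᵢ/nᵢ), with n₁ᵢ = aᵢ+bᵢ (exposed), n₀ᵢ = cᵢ+dᵢ (unexposed), nᵢ = n₁ᵢ+n₀ᵢ.
Stratum 1 (Site A): n₁ = 2179, n₀ = 602, n = 2781; a·n₀/n = 740·602/2781 = 160.1870; c·n₁/n = 40·2179/2781 = 31.3412
Stratum 2 (Site B): n₁ = 330, n₀ = 1208, n = 1538; a·n₀/n = 247·1208/1538 = 194.0026; c·n₁/n = 531·330/1538 = 113.9337
RR_MH = (160.1870 + 194.0026) / (31.3412 + 113.9337) = 354.1896 / 145.2749 = 2.43806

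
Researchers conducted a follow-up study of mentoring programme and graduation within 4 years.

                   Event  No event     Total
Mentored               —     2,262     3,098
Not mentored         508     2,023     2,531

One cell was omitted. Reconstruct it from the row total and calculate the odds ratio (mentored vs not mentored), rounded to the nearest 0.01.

1.47

The missing cell is in the exposed row: 3098 − 2262 = 836.
So a = 836, b = 2262, c = 508, d = 2023.
OR = (a·d)/(b·c) = (836 × 2023) / (2262 × 508) = 1691228 / 1149096 = 1.47179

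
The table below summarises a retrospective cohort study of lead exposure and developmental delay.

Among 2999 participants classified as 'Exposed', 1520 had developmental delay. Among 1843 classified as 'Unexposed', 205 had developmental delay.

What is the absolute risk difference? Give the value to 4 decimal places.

From the description: a = 1520, b = 1479, c = 205, d = 1638.
Risk in exposed = 1520/2999 = 0.506836; risk in unexposed = 205/1843 = 0.111232.
Risk difference = 0.506836 − 0.111232 = 0.395604

0.3956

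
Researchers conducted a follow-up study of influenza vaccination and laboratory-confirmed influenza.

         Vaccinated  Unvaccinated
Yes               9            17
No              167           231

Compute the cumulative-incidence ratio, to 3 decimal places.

0.746

Reading the table with exposure as columns: a = 9 (Vaccinated, case), b = 167 (Vaccinated, non-case), c = 17 (Unvaccinated, case), d = 231.
Risk in exposed = 9/176 = 0.05114; risk in unexposed = 17/248 = 0.06855.
RR = 0.05114 / 0.06855 = 0.74599
The risk is 25% lower among the exposed than among the unexposed.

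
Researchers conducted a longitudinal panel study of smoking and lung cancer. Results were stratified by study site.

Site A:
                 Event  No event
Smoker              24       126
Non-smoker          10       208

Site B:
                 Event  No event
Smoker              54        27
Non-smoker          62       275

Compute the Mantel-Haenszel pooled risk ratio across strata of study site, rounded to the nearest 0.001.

3.589

RR_MH = Σ(aᵢ·n₀ᵢ/nᵢ) / Σ(cᵢ·n₁ᵢ/nᵢ), with n₁ᵢ = aᵢ+bᵢ (exposed), n₀ᵢ = cᵢ+dᵢ (unexposed), nᵢ = n₁ᵢ+n₀ᵢ.
Stratum 1 (Site A): n₁ = 150, n₀ = 218, n = 368; a·n₀/n = 24·218/368 = 14.2174; c·n₁/n = 10·150/368 = 4.0761
Stratum 2 (Site B): n₁ = 81, n₀ = 337, n = 418; a·n₀/n = 54·337/418 = 43.5359; c·n₁/n = 62·81/418 = 12.0144
RR_MH = (14.2174 + 43.5359) / (4.0761 + 12.0144) = 57.7533 / 16.0904 = 3.58929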